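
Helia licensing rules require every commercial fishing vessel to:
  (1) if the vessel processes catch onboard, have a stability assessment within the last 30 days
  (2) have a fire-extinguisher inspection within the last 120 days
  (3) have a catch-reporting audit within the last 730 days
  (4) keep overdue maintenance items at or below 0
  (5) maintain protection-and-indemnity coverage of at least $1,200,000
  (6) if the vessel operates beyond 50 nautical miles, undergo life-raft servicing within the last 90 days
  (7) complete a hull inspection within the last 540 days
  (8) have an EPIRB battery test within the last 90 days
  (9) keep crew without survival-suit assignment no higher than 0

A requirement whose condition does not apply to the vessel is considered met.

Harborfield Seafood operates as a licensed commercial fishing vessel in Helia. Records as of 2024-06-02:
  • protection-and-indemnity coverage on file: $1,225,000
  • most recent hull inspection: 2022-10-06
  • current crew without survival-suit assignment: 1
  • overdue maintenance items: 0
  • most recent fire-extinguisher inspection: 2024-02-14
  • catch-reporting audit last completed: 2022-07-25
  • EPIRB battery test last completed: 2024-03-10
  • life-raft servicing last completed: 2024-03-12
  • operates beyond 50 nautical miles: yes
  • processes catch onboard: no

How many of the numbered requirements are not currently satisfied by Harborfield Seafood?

1. condition 'processes catch onboard' does not hold → requirement n/a → met
2. fire-extinguisher inspection 109 days ago vs limit 120 → met
3. catch-reporting audit 678 days ago vs limit 730 → met
4. overdue maintenance items 0 ≤ 0 → met
5. protection-and-indemnity coverage $1,225,000 ≥ $1,200,000 → met
6. condition 'operates beyond 50 nautical miles' holds; life-raft servicing 82 days ago vs limit 90 → met
7. hull inspection 605 days ago vs limit 540 → not met
8. EPIRB battery test 84 days ago vs limit 90 → met
9. crew without survival-suit assignment 1 > 0 → not met
Not met: 2 of 9

2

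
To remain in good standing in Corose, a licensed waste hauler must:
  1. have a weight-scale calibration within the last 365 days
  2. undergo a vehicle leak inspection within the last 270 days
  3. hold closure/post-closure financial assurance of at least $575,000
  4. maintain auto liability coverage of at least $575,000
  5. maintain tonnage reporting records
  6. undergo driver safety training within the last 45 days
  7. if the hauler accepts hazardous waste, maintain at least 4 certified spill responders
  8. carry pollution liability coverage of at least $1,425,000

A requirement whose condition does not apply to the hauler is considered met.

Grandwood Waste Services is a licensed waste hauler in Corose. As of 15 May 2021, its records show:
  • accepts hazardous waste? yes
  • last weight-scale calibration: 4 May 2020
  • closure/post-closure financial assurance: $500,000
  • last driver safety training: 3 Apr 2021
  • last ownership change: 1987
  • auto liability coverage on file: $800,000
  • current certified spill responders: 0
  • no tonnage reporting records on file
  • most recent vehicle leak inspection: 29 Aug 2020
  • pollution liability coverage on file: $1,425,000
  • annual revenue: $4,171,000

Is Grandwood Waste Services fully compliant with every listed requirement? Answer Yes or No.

1. weight-scale calibration 376 days ago vs limit 365 → not met
2. vehicle leak inspection 259 days ago vs limit 270 → met
3. closure/post-closure financial assurance $500,000 < $575,000 → not met
4. auto liability coverage $800,000 ≥ $575,000 → met
5. tonnage reporting records absent → not met
6. driver safety training 42 days ago vs limit 45 → met
7. condition 'accepts hazardous waste' holds; certified spill responders 0 < 4 → not met
8. pollution liability coverage $1,425,000 ≥ $1,425,000 → met
Not met: 1, 3, 5, 7

No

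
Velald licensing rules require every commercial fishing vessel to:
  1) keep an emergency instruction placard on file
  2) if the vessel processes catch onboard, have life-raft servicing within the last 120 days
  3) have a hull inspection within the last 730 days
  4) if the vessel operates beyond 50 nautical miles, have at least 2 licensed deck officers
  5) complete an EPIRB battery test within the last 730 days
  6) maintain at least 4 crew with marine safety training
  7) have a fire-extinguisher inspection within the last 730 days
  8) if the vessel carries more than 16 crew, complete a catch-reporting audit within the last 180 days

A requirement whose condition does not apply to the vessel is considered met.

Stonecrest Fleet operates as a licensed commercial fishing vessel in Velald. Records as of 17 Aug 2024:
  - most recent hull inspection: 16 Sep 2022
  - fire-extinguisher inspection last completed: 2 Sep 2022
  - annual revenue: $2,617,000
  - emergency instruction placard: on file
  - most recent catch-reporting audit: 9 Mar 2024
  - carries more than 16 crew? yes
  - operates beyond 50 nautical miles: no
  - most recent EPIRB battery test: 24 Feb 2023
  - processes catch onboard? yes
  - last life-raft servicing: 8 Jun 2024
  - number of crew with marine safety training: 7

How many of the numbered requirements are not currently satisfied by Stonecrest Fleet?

0

1. emergency instruction placard present → met
2. condition 'processes catch onboard' holds; life-raft servicing 70 days ago vs limit 120 → met
3. hull inspection 701 days ago vs limit 730 → met
4. condition 'operates beyond 50 nautical miles' does not hold → requirement n/a → met
5. EPIRB battery test 540 days ago vs limit 730 → met
6. crew with marine safety training 7 ≥ 4 → met
7. fire-extinguisher inspection 715 days ago vs limit 730 → met
8. condition 'carries more than 16 crew' holds; catch-reporting audit 161 days ago vs limit 180 → met
Not met: 0 of 8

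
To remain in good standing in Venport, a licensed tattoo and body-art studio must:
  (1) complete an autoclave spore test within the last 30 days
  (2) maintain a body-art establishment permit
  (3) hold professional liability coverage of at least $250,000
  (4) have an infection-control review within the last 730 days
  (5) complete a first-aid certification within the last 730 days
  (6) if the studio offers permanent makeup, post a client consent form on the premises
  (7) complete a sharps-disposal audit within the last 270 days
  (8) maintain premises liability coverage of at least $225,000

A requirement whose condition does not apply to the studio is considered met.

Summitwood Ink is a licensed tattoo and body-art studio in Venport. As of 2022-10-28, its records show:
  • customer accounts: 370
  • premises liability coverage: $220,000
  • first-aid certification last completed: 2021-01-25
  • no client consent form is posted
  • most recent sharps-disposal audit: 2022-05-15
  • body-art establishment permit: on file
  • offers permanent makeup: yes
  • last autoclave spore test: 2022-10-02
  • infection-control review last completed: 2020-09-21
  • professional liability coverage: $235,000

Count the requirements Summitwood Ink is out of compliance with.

4

1. autoclave spore test 26 days ago vs limit 30 → met
2. body-art establishment permit present → met
3. professional liability coverage $235,000 < $250,000 → not met
4. infection-control review 767 days ago vs limit 730 → not met
5. first-aid certification 641 days ago vs limit 730 → met
6. condition 'offers permanent makeup' holds; client consent form absent → not met
7. sharps-disposal audit 166 days ago vs limit 270 → met
8. premises liability coverage $220,000 < $225,000 → not met
Not met: 4 of 8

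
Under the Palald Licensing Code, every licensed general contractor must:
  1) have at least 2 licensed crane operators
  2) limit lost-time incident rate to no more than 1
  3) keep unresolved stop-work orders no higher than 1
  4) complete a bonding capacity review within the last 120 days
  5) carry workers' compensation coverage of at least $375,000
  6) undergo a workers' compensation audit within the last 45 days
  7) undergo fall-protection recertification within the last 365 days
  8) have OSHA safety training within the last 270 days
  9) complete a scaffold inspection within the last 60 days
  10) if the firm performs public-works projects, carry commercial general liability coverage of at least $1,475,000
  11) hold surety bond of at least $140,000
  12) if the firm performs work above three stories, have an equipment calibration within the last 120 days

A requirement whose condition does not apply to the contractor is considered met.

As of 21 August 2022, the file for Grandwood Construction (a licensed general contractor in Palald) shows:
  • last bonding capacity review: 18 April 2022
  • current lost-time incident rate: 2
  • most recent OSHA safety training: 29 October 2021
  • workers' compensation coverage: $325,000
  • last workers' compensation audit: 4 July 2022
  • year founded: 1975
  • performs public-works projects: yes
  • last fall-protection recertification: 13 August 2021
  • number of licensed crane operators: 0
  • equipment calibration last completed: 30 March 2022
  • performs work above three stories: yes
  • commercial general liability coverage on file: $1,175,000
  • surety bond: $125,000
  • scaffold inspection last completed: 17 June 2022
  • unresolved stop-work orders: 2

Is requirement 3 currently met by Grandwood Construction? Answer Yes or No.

3. unresolved stop-work orders 2 > 1 → not met

No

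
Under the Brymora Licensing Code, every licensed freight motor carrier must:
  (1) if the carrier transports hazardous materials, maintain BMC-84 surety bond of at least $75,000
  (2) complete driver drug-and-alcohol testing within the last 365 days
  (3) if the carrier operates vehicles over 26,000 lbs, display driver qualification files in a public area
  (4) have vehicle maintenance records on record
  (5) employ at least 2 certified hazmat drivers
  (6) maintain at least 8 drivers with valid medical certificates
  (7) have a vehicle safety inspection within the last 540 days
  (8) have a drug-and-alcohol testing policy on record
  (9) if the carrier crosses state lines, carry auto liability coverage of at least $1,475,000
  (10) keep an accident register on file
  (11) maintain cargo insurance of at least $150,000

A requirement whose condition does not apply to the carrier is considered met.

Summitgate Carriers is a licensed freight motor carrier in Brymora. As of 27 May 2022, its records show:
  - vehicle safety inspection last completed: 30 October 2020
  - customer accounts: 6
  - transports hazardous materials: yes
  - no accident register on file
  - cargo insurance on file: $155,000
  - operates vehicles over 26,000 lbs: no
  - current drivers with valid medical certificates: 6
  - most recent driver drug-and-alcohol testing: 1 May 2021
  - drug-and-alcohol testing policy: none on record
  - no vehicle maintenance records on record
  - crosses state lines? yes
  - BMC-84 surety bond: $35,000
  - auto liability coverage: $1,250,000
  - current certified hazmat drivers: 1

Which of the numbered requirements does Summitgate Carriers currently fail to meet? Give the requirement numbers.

1, 2, 4, 5, 6, 7, 8, 9, 10

1. condition 'transports hazardous materials' holds; BMC-84 surety bond $35,000 < $75,000 → not met
2. driver drug-and-alcohol testing 391 days ago vs limit 365 → not met
3. condition 'operates vehicles over 26,000 lbs' does not hold → requirement n/a → met
4. vehicle maintenance records absent → not met
5. certified hazmat drivers 1 < 2 → not met
6. drivers with valid medical certificates 6 < 8 → not met
7. vehicle safety inspection 574 days ago vs limit 540 → not met
8. drug-and-alcohol testing policy absent → not met
9. condition 'crosses state lines' holds; auto liability coverage $1,250,000 < $1,475,000 → not met
10. accident register absent → not met
11. cargo insurance $155,000 ≥ $150,000 → met
Not met: 1, 2, 4, 5, 6, 7, 8, 9, 10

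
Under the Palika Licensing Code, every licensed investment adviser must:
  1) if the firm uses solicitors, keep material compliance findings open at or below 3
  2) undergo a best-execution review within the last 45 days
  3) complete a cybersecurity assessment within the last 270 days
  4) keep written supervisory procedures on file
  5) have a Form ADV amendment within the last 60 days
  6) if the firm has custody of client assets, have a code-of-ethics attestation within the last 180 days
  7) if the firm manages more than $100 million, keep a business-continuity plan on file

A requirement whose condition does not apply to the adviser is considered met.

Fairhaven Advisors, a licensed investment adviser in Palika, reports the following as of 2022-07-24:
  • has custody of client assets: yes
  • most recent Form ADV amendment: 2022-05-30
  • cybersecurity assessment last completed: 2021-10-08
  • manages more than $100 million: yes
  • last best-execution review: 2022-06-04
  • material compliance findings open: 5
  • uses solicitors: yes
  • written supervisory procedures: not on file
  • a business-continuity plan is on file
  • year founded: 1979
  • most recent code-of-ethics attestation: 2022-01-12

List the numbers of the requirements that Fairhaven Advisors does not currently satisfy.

1, 2, 3, 4, 6

1. condition 'uses solicitors' holds; material compliance findings open 5 > 3 → not met
2. best-execution review 50 days ago vs limit 45 → not met
3. cybersecurity assessment 289 days ago vs limit 270 → not met
4. written supervisory procedures absent → not met
5. Form ADV amendment 55 days ago vs limit 60 → met
6. condition 'has custody of client assets' holds; code-of-ethics attestation 193 days ago vs limit 180 → not met
7. condition 'manages more than $100 million' holds; business-continuity plan present → met
Not met: 1, 2, 3, 4, 6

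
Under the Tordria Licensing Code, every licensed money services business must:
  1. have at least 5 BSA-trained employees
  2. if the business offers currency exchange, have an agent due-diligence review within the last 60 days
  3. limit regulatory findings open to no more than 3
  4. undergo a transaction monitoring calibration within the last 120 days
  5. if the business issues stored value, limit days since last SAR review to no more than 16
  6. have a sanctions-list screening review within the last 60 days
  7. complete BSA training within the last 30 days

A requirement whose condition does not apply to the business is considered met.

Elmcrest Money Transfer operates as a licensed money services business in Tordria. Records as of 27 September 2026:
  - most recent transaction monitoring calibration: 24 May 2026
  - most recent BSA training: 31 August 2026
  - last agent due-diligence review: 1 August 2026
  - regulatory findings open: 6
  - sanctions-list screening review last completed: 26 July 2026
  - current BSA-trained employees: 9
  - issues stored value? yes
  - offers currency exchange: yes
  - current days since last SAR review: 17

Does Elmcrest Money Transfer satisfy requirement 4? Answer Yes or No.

No

4. transaction monitoring calibration 126 days ago vs limit 120 → not met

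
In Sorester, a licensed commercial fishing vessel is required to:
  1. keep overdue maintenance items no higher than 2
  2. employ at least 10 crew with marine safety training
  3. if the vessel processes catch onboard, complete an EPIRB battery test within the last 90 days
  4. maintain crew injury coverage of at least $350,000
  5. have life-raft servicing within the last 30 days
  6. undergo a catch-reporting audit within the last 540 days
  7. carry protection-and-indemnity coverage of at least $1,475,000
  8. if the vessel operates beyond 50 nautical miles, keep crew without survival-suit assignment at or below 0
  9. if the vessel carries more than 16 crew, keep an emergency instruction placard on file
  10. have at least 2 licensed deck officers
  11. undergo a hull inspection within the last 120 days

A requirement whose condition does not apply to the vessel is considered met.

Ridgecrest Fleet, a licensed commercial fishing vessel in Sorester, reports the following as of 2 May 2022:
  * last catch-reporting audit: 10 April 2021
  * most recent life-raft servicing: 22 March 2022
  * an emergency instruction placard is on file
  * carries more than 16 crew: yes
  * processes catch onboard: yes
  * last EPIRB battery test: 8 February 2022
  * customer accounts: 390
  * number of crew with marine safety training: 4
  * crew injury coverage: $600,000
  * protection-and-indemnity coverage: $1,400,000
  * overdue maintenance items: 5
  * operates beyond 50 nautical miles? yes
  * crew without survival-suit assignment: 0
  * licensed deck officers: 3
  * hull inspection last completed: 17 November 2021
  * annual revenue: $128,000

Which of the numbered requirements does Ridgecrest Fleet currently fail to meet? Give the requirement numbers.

1, 2, 5, 7, 11

1. overdue maintenance items 5 > 2 → not met
2. crew with marine safety training 4 < 10 → not met
3. condition 'processes catch onboard' holds; EPIRB battery test 83 days ago vs limit 90 → met
4. crew injury coverage $600,000 ≥ $350,000 → met
5. life-raft servicing 41 days ago vs limit 30 → not met
6. catch-reporting audit 387 days ago vs limit 540 → met
7. protection-and-indemnity coverage $1,400,000 < $1,475,000 → not met
8. condition 'operates beyond 50 nautical miles' holds; crew without survival-suit assignment 0 ≤ 0 → met
9. condition 'carries more than 16 crew' holds; emergency instruction placard present → met
10. licensed deck officers 3 ≥ 2 → met
11. hull inspection 166 days ago vs limit 120 → not met
Not met: 1, 2, 5, 7, 11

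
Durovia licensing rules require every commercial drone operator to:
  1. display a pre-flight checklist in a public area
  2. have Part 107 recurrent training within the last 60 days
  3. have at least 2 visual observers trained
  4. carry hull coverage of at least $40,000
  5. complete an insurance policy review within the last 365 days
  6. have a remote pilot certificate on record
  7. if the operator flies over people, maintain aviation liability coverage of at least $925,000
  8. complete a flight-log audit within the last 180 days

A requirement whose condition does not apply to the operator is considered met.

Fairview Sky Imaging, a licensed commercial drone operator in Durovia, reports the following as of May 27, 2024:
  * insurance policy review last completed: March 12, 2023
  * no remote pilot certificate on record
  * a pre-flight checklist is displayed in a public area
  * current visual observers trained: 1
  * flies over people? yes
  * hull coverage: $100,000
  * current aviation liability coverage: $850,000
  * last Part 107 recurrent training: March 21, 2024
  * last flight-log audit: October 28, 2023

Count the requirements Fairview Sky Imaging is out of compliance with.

1. pre-flight checklist present → met
2. Part 107 recurrent training 67 days ago vs limit 60 → not met
3. visual observers trained 1 < 2 → not met
4. hull coverage $100,000 ≥ $40,000 → met
5. insurance policy review 442 days ago vs limit 365 → not met
6. remote pilot certificate absent → not met
7. condition 'flies over people' holds; aviation liability coverage $850,000 < $925,000 → not met
8. flight-log audit 212 days ago vs limit 180 → not met
Not met: 6 of 8

6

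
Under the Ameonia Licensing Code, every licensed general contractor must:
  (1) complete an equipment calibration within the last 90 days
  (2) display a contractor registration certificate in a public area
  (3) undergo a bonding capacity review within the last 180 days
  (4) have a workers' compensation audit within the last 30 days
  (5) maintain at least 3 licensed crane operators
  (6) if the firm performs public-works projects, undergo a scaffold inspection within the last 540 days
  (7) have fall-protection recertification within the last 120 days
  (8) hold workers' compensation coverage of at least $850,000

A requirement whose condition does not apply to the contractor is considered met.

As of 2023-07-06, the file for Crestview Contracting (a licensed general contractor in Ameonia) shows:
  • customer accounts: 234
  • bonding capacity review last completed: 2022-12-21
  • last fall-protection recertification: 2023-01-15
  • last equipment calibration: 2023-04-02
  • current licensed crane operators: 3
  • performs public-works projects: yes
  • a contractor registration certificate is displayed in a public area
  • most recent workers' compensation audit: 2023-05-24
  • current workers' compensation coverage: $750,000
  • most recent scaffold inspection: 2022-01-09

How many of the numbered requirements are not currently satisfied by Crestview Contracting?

1. equipment calibration 95 days ago vs limit 90 → not met
2. contractor registration certificate present → met
3. bonding capacity review 197 days ago vs limit 180 → not met
4. workers' compensation audit 43 days ago vs limit 30 → not met
5. licensed crane operators 3 ≥ 3 → met
6. condition 'performs public-works projects' holds; scaffold inspection 543 days ago vs limit 540 → not met
7. fall-protection recertification 172 days ago vs limit 120 → not met
8. workers' compensation coverage $750,000 < $850,000 → not met
Not met: 6 of 8

6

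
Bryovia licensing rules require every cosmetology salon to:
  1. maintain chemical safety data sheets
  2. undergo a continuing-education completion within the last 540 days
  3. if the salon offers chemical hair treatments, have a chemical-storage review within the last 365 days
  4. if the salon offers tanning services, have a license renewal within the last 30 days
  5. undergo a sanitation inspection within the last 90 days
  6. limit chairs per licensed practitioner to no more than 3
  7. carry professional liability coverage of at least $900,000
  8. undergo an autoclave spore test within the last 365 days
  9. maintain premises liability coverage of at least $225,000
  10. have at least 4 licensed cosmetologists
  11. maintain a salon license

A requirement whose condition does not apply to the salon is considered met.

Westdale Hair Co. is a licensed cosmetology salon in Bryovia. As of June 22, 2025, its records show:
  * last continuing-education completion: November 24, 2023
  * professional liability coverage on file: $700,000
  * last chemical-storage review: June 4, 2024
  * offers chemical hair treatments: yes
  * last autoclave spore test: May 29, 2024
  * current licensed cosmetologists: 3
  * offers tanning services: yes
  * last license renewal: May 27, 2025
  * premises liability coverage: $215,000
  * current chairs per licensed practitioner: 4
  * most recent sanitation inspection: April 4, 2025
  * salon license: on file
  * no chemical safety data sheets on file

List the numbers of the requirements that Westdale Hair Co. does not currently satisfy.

1, 2, 3, 6, 7, 8, 9, 10

1. chemical safety data sheets absent → not met
2. continuing-education completion 576 days ago vs limit 540 → not met
3. condition 'offers chemical hair treatments' holds; chemical-storage review 383 days ago vs limit 365 → not met
4. condition 'offers tanning services' holds; license renewal 26 days ago vs limit 30 → met
5. sanitation inspection 79 days ago vs limit 90 → met
6. chairs per licensed practitioner 4 > 3 → not met
7. professional liability coverage $700,000 < $900,000 → not met
8. autoclave spore test 389 days ago vs limit 365 → not met
9. premises liability coverage $215,000 < $225,000 → not met
10. licensed cosmetologists 3 < 4 → not met
11. salon license present → met
Not met: 1, 2, 3, 6, 7, 8, 9, 10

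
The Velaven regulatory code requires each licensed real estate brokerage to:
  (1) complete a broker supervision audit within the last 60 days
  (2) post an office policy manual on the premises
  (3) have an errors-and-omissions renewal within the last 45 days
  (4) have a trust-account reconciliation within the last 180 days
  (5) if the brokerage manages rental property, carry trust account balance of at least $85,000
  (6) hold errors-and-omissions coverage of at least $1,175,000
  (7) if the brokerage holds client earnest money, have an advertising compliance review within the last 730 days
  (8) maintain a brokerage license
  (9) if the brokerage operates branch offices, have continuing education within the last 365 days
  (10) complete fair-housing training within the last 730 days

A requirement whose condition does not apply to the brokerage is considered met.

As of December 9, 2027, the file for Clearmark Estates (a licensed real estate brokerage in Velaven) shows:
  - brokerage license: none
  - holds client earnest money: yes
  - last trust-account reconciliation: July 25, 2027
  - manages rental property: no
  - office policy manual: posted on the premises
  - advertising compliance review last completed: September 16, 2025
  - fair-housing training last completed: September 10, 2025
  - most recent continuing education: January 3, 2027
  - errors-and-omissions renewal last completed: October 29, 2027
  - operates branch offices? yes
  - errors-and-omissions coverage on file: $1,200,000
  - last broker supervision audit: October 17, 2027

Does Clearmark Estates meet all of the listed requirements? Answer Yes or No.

No

1. broker supervision audit 53 days ago vs limit 60 → met
2. office policy manual present → met
3. errors-and-omissions renewal 41 days ago vs limit 45 → met
4. trust-account reconciliation 137 days ago vs limit 180 → met
5. condition 'manages rental property' does not hold → requirement n/a → met
6. errors-and-omissions coverage $1,200,000 ≥ $1,175,000 → met
7. condition 'holds client earnest money' holds; advertising compliance review 814 days ago vs limit 730 → not met
8. brokerage license absent → not met
9. condition 'operates branch offices' holds; continuing education 340 days ago vs limit 365 → met
10. fair-housing training 820 days ago vs limit 730 → not met
Not met: 7, 8, 10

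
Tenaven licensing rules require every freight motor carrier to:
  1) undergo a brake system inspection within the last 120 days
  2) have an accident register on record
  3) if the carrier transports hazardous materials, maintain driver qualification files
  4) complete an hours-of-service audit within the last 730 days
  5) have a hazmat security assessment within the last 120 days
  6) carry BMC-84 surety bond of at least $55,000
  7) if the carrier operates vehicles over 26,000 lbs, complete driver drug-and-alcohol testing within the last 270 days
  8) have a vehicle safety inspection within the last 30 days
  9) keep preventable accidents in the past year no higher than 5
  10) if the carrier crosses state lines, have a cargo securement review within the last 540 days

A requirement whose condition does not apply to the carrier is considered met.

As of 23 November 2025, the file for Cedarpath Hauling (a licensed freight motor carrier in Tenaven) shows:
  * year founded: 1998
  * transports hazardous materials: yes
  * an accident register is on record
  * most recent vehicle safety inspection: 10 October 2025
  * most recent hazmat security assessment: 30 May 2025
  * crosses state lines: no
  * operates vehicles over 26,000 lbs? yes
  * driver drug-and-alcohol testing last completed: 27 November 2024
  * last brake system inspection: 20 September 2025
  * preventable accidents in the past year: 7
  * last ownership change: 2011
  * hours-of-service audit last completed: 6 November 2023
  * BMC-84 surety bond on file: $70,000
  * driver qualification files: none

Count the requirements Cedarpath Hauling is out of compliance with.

6

1. brake system inspection 64 days ago vs limit 120 → met
2. accident register present → met
3. condition 'transports hazardous materials' holds; driver qualification files absent → not met
4. hours-of-service audit 748 days ago vs limit 730 → not met
5. hazmat security assessment 177 days ago vs limit 120 → not met
6. BMC-84 surety bond $70,000 ≥ $55,000 → met
7. condition 'operates vehicles over 26,000 lbs' holds; driver drug-and-alcohol testing 361 days ago vs limit 270 → not met
8. vehicle safety inspection 44 days ago vs limit 30 → not met
9. preventable accidents in the past year 7 > 5 → not met
10. condition 'crosses state lines' does not hold → requirement n/a → met
Not met: 6 of 10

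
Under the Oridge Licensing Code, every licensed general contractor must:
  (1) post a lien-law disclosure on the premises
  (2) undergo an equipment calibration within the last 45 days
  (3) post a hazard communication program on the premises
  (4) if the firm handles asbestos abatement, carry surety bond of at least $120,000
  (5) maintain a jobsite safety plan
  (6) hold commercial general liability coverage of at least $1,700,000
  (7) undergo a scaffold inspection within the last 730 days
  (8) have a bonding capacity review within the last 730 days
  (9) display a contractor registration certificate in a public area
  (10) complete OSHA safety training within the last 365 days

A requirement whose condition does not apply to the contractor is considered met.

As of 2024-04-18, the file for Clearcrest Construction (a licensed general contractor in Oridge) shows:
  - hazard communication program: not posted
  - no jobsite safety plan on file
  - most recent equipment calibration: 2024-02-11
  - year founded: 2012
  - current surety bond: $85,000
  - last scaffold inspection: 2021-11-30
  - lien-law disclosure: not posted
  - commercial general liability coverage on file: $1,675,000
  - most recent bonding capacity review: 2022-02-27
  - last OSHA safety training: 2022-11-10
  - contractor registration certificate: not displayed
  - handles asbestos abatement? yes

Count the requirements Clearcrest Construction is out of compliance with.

10

1. lien-law disclosure absent → not met
2. equipment calibration 67 days ago vs limit 45 → not met
3. hazard communication program absent → not met
4. condition 'handles asbestos abatement' holds; surety bond $85,000 < $120,000 → not met
5. jobsite safety plan absent → not met
6. commercial general liability coverage $1,675,000 < $1,700,000 → not met
7. scaffold inspection 870 days ago vs limit 730 → not met
8. bonding capacity review 781 days ago vs limit 730 → not met
9. contractor registration certificate absent → not met
10. OSHA safety training 525 days ago vs limit 365 → not met
Not met: 10 of 10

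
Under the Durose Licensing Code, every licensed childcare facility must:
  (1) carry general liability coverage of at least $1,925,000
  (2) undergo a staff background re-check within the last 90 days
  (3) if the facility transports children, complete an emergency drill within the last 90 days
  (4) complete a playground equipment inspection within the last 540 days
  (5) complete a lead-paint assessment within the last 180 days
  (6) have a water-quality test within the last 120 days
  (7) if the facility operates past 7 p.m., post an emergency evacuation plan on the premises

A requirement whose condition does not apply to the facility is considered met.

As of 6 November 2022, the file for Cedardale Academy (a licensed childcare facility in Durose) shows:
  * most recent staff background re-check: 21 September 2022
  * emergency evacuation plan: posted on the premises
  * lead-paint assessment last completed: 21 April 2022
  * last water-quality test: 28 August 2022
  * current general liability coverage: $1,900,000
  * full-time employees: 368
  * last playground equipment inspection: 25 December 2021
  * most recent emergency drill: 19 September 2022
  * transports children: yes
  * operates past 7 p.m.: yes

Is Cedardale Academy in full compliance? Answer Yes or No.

No

1. general liability coverage $1,900,000 < $1,925,000 → not met
2. staff background re-check 46 days ago vs limit 90 → met
3. condition 'transports children' holds; emergency drill 48 days ago vs limit 90 → met
4. playground equipment inspection 316 days ago vs limit 540 → met
5. lead-paint assessment 199 days ago vs limit 180 → not met
6. water-quality test 70 days ago vs limit 120 → met
7. condition 'operates past 7 p.m.' holds; emergency evacuation plan present → met
Not met: 1, 5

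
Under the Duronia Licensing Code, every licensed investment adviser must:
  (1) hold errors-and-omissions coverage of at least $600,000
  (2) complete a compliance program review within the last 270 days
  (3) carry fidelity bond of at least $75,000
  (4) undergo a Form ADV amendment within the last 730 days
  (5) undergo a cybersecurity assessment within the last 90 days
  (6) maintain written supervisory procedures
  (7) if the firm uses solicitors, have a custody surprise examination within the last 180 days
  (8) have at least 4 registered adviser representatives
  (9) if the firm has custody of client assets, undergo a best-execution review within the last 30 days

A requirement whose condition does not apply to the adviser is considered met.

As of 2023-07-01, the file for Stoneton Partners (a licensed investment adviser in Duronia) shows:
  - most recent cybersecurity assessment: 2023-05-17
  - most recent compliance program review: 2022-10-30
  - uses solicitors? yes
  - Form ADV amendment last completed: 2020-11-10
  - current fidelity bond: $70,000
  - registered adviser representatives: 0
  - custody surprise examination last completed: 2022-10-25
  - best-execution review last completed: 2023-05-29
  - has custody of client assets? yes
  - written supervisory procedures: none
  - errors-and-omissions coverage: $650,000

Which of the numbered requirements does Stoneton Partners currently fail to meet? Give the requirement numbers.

3, 4, 6, 7, 8, 9

1. errors-and-omissions coverage $650,000 ≥ $600,000 → met
2. compliance program review 244 days ago vs limit 270 → met
3. fidelity bond $70,000 < $75,000 → not met
4. Form ADV amendment 963 days ago vs limit 730 → not met
5. cybersecurity assessment 45 days ago vs limit 90 → met
6. written supervisory procedures absent → not met
7. condition 'uses solicitors' holds; custody surprise examination 249 days ago vs limit 180 → not met
8. registered adviser representatives 0 < 4 → not met
9. condition 'has custody of client assets' holds; best-execution review 33 days ago vs limit 30 → not met
Not met: 3, 4, 6, 7, 8, 9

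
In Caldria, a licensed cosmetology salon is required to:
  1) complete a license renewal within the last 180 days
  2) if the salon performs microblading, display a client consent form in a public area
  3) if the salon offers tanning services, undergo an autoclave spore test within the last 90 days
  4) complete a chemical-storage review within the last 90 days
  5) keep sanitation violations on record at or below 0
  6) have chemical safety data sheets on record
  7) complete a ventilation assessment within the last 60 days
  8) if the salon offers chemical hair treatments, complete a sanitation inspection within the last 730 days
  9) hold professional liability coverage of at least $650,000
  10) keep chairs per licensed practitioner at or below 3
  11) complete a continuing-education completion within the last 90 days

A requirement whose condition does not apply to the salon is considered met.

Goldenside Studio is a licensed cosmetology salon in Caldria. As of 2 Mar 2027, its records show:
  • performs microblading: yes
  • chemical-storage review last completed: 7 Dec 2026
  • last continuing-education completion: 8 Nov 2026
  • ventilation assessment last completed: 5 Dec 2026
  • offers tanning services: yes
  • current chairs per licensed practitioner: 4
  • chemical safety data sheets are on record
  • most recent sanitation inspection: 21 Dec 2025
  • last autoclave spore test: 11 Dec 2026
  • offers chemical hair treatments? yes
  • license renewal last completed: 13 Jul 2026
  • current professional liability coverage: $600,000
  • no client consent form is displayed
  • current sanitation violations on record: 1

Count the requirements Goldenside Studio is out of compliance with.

7

1. license renewal 232 days ago vs limit 180 → not met
2. condition 'performs microblading' holds; client consent form absent → not met
3. condition 'offers tanning services' holds; autoclave spore test 81 days ago vs limit 90 → met
4. chemical-storage review 85 days ago vs limit 90 → met
5. sanitation violations on record 1 > 0 → not met
6. chemical safety data sheets present → met
7. ventilation assessment 87 days ago vs limit 60 → not met
8. condition 'offers chemical hair treatments' holds; sanitation inspection 436 days ago vs limit 730 → met
9. professional liability coverage $600,000 < $650,000 → not met
10. chairs per licensed practitioner 4 > 3 → not met
11. continuing-education completion 114 days ago vs limit 90 → not met
Not met: 7 of 11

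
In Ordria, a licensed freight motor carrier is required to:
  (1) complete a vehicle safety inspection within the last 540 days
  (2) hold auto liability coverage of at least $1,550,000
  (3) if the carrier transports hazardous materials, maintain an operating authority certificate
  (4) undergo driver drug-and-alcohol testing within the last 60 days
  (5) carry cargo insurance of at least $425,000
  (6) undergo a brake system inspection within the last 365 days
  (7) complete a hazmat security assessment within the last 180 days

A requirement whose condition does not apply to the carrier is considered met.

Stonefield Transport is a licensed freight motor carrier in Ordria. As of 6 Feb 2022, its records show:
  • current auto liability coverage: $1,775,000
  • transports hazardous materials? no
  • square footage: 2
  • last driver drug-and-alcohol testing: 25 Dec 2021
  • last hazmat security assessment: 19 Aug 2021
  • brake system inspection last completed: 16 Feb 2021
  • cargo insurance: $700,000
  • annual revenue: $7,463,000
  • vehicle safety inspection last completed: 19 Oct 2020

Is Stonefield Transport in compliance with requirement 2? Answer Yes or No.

2. auto liability coverage $1,775,000 ≥ $1,550,000 → met

Yes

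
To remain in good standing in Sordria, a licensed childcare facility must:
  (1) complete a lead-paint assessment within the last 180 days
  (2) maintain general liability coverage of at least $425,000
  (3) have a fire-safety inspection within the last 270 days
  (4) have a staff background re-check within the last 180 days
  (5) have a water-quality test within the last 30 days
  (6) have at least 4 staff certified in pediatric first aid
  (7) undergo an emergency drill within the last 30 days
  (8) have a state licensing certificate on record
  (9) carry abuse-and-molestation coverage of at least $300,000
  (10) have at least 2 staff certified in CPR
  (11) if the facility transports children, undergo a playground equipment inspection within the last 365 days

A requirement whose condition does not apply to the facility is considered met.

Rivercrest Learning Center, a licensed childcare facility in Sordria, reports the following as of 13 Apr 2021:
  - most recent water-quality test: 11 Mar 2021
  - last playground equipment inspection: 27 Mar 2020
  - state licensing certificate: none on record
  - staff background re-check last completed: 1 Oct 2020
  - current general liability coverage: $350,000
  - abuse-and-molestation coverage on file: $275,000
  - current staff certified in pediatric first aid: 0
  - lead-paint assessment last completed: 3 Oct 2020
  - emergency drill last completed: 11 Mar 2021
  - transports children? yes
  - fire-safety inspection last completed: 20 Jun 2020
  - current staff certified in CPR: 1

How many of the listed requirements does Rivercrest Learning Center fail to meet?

1. lead-paint assessment 192 days ago vs limit 180 → not met
2. general liability coverage $350,000 < $425,000 → not met
3. fire-safety inspection 297 days ago vs limit 270 → not met
4. staff background re-check 194 days ago vs limit 180 → not met
5. water-quality test 33 days ago vs limit 30 → not met
6. staff certified in pediatric first aid 0 < 4 → not met
7. emergency drill 33 days ago vs limit 30 → not met
8. state licensing certificate absent → not met
9. abuse-and-molestation coverage $275,000 < $300,000 → not met
10. staff certified in CPR 1 < 2 → not met
11. condition 'transports children' holds; playground equipment inspection 382 days ago vs limit 365 → not met
Not met: 11 of 11

11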